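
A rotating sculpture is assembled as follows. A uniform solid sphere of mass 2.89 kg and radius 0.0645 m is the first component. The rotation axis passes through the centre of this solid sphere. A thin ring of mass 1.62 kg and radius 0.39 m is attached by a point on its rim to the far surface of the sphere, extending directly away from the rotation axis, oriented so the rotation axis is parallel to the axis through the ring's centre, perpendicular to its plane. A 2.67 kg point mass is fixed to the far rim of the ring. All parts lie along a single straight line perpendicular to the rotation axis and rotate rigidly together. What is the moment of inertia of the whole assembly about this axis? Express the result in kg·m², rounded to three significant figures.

Solid sphere: I_cm = (2/5)MR² = (2/5)(2.89)(0.0645)² = 0.0048092 kg·m²; axis through the centre, so I = 0.0048092 kg·m².
Thin ring: I_cm = MR² = (1.62)(0.39)² = 0.2464 kg·m²; centre at d = 0.0645 + 0.39 = 0.4545 m, so I = I_cm + Md² gives I = 0.2464 + (1.62)(0.4545)² = 0.58105 kg·m².
Point mass: I_cm = 0; centre at d = 0.0645 + 0.39 + 0.39 = 0.8445 m, so I = I_cm + Md² gives I = 0 + (2.67)(0.8445)² = 1.9042 kg·m².
Total I = 0.0048092 + 0.58105 + 1.9042 = 2.49 kg·m².

2.49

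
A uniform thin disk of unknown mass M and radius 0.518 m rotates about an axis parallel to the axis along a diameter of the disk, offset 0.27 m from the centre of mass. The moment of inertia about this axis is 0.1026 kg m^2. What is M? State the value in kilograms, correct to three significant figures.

0.733

I = I_cm + Md² = (1/4)MR² + Md² = M·[0.25·(0.518)² + (0.27)²] = M·0.13998.
So M = 0.1026 / 0.13998 = 0.73296 kg.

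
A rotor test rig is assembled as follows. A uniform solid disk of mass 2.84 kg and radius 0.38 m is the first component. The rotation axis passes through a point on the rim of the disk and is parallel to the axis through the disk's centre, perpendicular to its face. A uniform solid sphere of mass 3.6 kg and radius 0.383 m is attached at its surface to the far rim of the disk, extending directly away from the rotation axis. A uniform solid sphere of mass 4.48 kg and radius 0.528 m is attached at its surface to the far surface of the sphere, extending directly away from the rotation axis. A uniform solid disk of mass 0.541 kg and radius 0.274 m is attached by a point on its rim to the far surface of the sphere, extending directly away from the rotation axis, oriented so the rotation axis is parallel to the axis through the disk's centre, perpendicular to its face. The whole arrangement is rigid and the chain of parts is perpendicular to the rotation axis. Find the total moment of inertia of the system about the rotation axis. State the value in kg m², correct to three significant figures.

Solid disk: I_cm = (1/2)MR² = (1/2)(2.84)(0.38)² = 0.20505 kg m²; centre at d = 0.38 m, so the parallel axis theorem gives I = 0.20505 + (2.84)(0.38)² = 0.61514 kg m².
Solid sphere: I_cm = (2/5)MR² = (2/5)(3.6)(0.383)² = 0.21123 kg m²; centre at d = 0.38 + 0.38 + 0.383 = 1.143 m, so the parallel axis theorem gives I = 0.21123 + (3.6)(1.143)² = 4.9144 kg m².
Solid sphere: I_cm = (2/5)MR² = (2/5)(4.48)(0.528)² = 0.49958 kg m²; centre at d = 0.38 + 0.38 + 0.383 + 0.383 + 0.528 = 2.054 m, so the parallel axis theorem gives I = 0.49958 + (4.48)(2.054)² = 19.4 kg m².
Solid disk: I_cm = (1/2)MR² = (1/2)(0.541)(0.274)² = 0.020308 kg m²; centre at d = 0.38 + 0.38 + 0.383 + 0.383 + 0.528 + 0.528 + 0.274 = 2.856 m, so the parallel axis theorem gives I = 0.020308 + (0.541)(2.856)² = 4.4331 kg m².
Total I = 0.61514 + 4.9144 + 19.4 + 4.4331 = 29.363 kg m².

29.4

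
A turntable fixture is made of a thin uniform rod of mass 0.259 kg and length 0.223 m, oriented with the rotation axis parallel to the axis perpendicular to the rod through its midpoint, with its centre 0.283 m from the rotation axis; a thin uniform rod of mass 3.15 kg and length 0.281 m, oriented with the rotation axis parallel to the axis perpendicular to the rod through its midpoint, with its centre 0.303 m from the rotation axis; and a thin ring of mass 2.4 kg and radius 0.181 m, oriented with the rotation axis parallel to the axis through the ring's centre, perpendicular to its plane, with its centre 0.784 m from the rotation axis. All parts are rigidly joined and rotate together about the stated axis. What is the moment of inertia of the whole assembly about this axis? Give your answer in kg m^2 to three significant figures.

Thin rod: I_cm = (1/12)ML² = (1/12)(0.259)(0.223)² = 0.0010733 kg m^2; centre at d = 0.283 m, so I = I_cm + Md² gives I = 0.0010733 + (0.259)(0.283)² = 0.021816 kg m^2.
Thin rod: I_cm = (1/12)ML² = (1/12)(3.15)(0.281)² = 0.020727 kg m^2; centre at d = 0.303 m, so I = I_cm + Md² gives I = 0.020727 + (3.15)(0.303)² = 0.30993 kg m^2.
Thin ring: I_cm = MR² = (2.4)(0.181)² = 0.078626 kg m^2; centre at d = 0.784 m, so I = I_cm + Md² gives I = 0.078626 + (2.4)(0.784)² = 1.5538 kg m^2.
Total I = 0.021816 + 0.30993 + 1.5538 = 1.8855 kg m^2.

1.89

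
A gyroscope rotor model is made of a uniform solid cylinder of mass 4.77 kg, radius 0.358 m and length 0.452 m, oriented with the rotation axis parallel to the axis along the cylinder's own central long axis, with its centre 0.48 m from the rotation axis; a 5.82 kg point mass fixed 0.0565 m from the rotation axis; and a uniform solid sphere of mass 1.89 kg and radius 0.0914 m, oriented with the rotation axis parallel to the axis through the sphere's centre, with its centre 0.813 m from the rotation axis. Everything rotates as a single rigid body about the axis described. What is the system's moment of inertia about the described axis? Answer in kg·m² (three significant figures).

2.68

Solid cylinder: I_cm = (1/2)MR² = (1/2)(4.77)(0.358)² = 0.30567 kg·m²; centre at d = 0.48 m, so the parallel axis theorem gives I = 0.30567 + (4.77)(0.48)² = 1.4047 kg·m².
Point mass: I_cm = 0; centre at d = 0.0565 m, so the parallel axis theorem gives I = 0 + (5.82)(0.0565)² = 0.018579 kg·m².
Solid sphere: I_cm = (2/5)MR² = (2/5)(1.89)(0.0914)² = 0.0063156 kg·m²; centre at d = 0.813 m, so the parallel axis theorem gives I = 0.0063156 + (1.89)(0.813)² = 1.2555 kg·m².
Total I = 1.4047 + 0.018579 + 1.2555 = 2.6788 kg·m².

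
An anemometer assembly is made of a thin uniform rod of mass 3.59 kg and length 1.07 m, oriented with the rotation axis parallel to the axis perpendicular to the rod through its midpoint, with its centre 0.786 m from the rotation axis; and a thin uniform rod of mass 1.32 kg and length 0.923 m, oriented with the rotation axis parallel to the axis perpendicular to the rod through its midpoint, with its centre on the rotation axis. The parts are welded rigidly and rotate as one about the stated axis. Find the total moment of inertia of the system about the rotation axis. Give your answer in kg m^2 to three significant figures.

Thin rod: I_cm = (1/12)ML² = (1/12)(3.59)(1.07)² = 0.34252 kg m^2; centre at d = 0.786 m, so the parallel axis theorem gives I = 0.34252 + (3.59)(0.786)² = 2.5604 kg m^2.
Thin rod: I_cm = (1/12)ML² = (1/12)(1.32)(0.923)² = 0.093712 kg m^2; axis through the centre, so I = 0.093712 kg m^2.
Total I = 2.5604 + 0.093712 = 2.6541 kg m^2.

2.65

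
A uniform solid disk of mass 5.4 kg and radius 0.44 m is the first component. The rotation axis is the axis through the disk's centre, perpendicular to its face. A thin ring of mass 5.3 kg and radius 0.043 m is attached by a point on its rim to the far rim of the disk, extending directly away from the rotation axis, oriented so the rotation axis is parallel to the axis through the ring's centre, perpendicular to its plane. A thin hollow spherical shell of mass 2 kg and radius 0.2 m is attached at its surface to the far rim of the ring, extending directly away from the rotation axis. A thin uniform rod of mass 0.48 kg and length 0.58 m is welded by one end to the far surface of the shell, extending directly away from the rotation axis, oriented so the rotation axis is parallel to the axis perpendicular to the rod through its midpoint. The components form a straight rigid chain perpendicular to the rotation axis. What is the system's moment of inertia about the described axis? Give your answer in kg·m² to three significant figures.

Solid disk: I_cm = (1/2)MR² = (1/2)(5.4)(0.44)² = 0.52272 kg·m²; axis through the centre, so I = 0.52272 kg·m².
Thin ring: I_cm = MR² = (5.3)(0.043)² = 0.0097997 kg·m²; centre at d = 0.44 + 0.043 = 0.483 m, so I = I_cm + Md² gives I = 0.0097997 + (5.3)(0.483)² = 1.2462 kg·m².
Spherical shell: I_cm = (2/3)MR² = (2/3)(2)(0.2)² = 0.053333 kg·m²; centre at d = 0.44 + 0.043 + 0.043 + 0.2 = 0.726 m, so I = I_cm + Md² gives I = 0.053333 + (2)(0.726)² = 1.1075 kg·m².
Thin rod: I_cm = (1/12)ML² = (1/12)(0.48)(0.58)² = 0.013456 kg·m²; centre at d = 0.44 + 0.043 + 0.043 + 0.2 + 0.2 + 0.29 = 1.216 m, so I = I_cm + Md² gives I = 0.013456 + (0.48)(1.216)² = 0.72321 kg·m².
Total I = 0.52272 + 1.2462 + 1.1075 + 0.72321 = 3.5996 kg·m².

3.60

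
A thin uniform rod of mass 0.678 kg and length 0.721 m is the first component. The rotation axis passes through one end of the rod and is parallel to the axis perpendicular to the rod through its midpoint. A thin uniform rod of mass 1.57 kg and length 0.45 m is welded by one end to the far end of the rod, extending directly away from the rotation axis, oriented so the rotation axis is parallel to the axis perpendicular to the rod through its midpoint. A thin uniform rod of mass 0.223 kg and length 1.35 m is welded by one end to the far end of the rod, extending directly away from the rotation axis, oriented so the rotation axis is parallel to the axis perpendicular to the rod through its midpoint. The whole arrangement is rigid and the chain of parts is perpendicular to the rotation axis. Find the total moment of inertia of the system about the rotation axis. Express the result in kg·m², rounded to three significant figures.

Thin rod: I_cm = (1/12)ML² = (1/12)(0.678)(0.721)² = 0.029371 kg·m²; centre at d = 0.3605 m, so the parallel axis theorem gives I = 0.029371 + (0.678)(0.3605)² = 0.11748 kg·m².
Thin rod: I_cm = (1/12)ML² = (1/12)(1.57)(0.45)² = 0.026494 kg·m²; centre at d = 0.3605 + 0.3605 + 0.225 = 0.946 m, so the parallel axis theorem gives I = 0.026494 + (1.57)(0.946)² = 1.4315 kg·m².
Thin rod: I_cm = (1/12)ML² = (1/12)(0.223)(1.35)² = 0.033868 kg·m²; centre at d = 0.3605 + 0.3605 + 0.225 + 0.225 + 0.675 = 1.846 m, so the parallel axis theorem gives I = 0.033868 + (0.223)(1.846)² = 0.79379 kg·m².
Total I = 0.11748 + 1.4315 + 0.79379 = 2.3428 kg·m².

2.34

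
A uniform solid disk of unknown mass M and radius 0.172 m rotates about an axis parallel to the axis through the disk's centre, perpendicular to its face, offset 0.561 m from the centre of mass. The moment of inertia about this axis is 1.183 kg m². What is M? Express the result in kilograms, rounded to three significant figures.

3.59

I = I_cm + Md² = (1/2)MR² + Md² = M·[0.5·(0.172)² + (0.561)²] = M·0.32951.
So M = 1.183 / 0.32951 = 3.5901 kg.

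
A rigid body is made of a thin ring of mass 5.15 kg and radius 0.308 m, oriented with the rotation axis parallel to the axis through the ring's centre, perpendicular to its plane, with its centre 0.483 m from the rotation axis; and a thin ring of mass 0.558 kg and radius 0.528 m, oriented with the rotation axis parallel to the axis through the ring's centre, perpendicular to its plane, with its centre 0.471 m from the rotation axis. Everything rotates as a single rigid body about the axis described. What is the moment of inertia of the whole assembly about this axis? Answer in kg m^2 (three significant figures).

Thin ring: I_cm = MR² = (5.15)(0.308)² = 0.48855 kg m^2; centre at d = 0.483 m, so the parallel axis theorem gives I = 0.48855 + (5.15)(0.483)² = 1.69 kg m^2.
Thin ring: I_cm = MR² = (0.558)(0.528)² = 0.15556 kg m^2; centre at d = 0.471 m, so the parallel axis theorem gives I = 0.15556 + (0.558)(0.471)² = 0.27935 kg m^2.
Total I = 1.69 + 0.27935 = 1.9693 kg m^2.

1.97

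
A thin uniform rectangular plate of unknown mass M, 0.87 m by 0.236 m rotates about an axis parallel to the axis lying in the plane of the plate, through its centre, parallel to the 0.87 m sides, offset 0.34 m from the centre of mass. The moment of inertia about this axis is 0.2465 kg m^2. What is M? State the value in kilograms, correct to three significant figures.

2.05

I = I_cm + Md² = (1/12)Mb² + Md² = M·[0.0833333·(0.236)² + (0.34)²] = M·0.12024.
So M = 0.2465 / 0.12024 = 2.05 kg.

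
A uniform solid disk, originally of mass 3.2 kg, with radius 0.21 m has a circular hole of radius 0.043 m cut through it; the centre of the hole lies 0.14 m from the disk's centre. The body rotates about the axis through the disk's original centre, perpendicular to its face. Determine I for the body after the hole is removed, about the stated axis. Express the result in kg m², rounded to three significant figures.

0.0678

Unpierced body about its centre: I₀ = (1/2)MR² = (1/2)(3.2)(0.21)² = 0.07056 kg m².
The removed disk has mass m = M·(r/R)² = (3.2)(0.043/0.21)² = 0.13417 kg (same uniform areal density).
Its moment of inertia about the rotation axis (parallel-axis theorem): I_hole = (1/2)mr² + md² = (1/2)(0.13417)(0.043)² + (0.13417)(0.14)² = 0.0027537 kg m².
Treating the hole as negative mass, I = I₀ − I_hole = 0.07056 − 0.0027537 = 0.067806 kg m².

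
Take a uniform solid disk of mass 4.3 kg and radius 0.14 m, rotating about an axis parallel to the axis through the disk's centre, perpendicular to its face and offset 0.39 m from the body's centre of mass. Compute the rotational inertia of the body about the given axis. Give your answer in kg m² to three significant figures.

I_cm = (1/2)MR² = (1/2)(4.3)(0.14)² = 0.04214 kg m²; centre at d = 0.39 m, so I = I_cm + Md² gives I = 0.04214 + (4.3)(0.39)² = 0.69617 kg m².

0.696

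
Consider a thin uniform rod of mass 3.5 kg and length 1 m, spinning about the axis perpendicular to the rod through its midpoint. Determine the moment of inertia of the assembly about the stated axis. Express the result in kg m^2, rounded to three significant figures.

0.292

I_cm = (1/12)ML² = (1/12)(3.5)(1)² = 0.29167 kg m^2; axis through the centre, so I = 0.29167 kg m^2.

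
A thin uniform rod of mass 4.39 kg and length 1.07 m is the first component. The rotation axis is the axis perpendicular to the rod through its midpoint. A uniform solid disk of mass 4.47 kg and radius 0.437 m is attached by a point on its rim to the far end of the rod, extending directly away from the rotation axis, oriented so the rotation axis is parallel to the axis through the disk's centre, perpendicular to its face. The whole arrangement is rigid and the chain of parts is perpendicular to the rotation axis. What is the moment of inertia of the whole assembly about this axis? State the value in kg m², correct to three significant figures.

Thin rod: I_cm = (1/12)ML² = (1/12)(4.39)(1.07)² = 0.41884 kg m²; axis through the centre, so I = 0.41884 kg m².
Solid disk: I_cm = (1/2)MR² = (1/2)(4.47)(0.437)² = 0.42682 kg m²; centre at d = 0.535 + 0.437 = 0.972 m, so the parallel axis theorem gives I = 0.42682 + (4.47)(0.972)² = 4.65 kg m².
Total I = 0.41884 + 4.65 = 5.0688 kg m².

5.07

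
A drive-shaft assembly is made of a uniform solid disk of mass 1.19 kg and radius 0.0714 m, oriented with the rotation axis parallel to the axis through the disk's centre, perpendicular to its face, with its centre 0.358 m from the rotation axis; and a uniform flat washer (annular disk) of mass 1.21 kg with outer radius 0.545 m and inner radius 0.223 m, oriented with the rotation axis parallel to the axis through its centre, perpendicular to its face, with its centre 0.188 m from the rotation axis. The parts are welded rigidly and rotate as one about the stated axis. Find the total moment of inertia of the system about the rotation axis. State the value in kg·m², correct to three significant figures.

Solid disk: I_cm = (1/2)MR² = (1/2)(1.19)(0.0714)² = 0.0030333 kg·m²; centre at d = 0.358 m, so the parallel axis theorem gives I = 0.0030333 + (1.19)(0.358)² = 0.15555 kg·m².
Annular disk: I_cm = (1/2)M(R²+r²) = (1/2)(1.21)[(0.545)² + (0.223)²] = 0.20979 kg·m²; centre at d = 0.188 m, so the parallel axis theorem gives I = 0.20979 + (1.21)(0.188)² = 0.25255 kg·m².
Total I = 0.15555 + 0.25255 = 0.4081 kg·m².

0.408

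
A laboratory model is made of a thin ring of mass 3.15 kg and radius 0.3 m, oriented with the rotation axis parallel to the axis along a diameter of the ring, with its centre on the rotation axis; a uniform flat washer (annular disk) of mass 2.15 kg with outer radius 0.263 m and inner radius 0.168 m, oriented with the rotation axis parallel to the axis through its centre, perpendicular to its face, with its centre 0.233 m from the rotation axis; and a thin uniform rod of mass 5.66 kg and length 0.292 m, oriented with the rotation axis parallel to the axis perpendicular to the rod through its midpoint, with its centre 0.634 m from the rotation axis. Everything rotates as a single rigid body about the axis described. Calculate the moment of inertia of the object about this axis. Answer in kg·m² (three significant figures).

Thin ring: I_cm = (1/2)MR² = (1/2)(3.15)(0.3)² = 0.14175 kg·m²; axis through the centre, so I = 0.14175 kg·m².
Annular disk: I_cm = (1/2)M(R²+r²) = (1/2)(2.15)[(0.263)² + (0.168)²] = 0.1047 kg·m²; centre at d = 0.233 m, so the parallel axis theorem gives I = 0.1047 + (2.15)(0.233)² = 0.22142 kg·m².
Thin rod: I_cm = (1/12)ML² = (1/12)(5.66)(0.292)² = 0.040216 kg·m²; centre at d = 0.634 m, so the parallel axis theorem gives I = 0.040216 + (5.66)(0.634)² = 2.3153 kg·m².
Total I = 0.14175 + 0.22142 + 2.3153 = 2.6785 kg·m².

2.68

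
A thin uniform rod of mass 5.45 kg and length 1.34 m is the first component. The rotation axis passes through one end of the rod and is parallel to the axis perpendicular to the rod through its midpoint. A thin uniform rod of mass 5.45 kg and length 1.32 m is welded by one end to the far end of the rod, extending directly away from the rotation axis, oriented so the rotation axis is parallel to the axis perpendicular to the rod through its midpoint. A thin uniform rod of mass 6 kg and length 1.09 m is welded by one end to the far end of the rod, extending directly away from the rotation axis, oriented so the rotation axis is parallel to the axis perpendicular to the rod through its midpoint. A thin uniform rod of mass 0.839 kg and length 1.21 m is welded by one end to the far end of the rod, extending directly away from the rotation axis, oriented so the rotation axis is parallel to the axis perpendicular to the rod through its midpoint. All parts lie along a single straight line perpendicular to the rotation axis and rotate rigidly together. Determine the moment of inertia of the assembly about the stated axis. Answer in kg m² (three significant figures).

Thin rod: I_cm = (1/12)ML² = (1/12)(5.45)(1.34)² = 0.8155 kg m²; centre at d = 0.67 m, so I = I_cm + Md² gives I = 0.8155 + (5.45)(0.67)² = 3.262 kg m².
Thin rod: I_cm = (1/12)ML² = (1/12)(5.45)(1.32)² = 0.79134 kg m²; centre at d = 0.67 + 0.67 + 0.66 = 2 m, so I = I_cm + Md² gives I = 0.79134 + (5.45)(2)² = 22.591 kg m².
Thin rod: I_cm = (1/12)ML² = (1/12)(6)(1.09)² = 0.59405 kg m²; centre at d = 0.67 + 0.67 + 0.66 + 0.66 + 0.545 = 3.205 m, so I = I_cm + Md² gives I = 0.59405 + (6)(3.205)² = 62.226 kg m².
Thin rod: I_cm = (1/12)ML² = (1/12)(0.839)(1.21)² = 0.10236 kg m²; centre at d = 0.67 + 0.67 + 0.66 + 0.66 + 0.545 + 0.545 + 0.605 = 4.355 m, so I = I_cm + Md² gives I = 0.10236 + (0.839)(4.355)² = 16.015 kg m².
Total I = 3.262 + 22.591 + 62.226 + 16.015 = 104.09 kg m².

104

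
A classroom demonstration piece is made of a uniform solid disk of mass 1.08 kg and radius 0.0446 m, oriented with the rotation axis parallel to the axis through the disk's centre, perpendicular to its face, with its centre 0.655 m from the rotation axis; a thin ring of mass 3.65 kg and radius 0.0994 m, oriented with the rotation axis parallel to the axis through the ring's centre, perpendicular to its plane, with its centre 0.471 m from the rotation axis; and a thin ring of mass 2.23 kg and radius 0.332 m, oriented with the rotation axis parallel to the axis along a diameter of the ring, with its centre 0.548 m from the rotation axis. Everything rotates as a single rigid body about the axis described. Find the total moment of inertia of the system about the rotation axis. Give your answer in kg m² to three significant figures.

Solid disk: I_cm = (1/2)MR² = (1/2)(1.08)(0.0446)² = 0.0010741 kg m²; centre at d = 0.655 m, so I = I_cm + Md² gives I = 0.0010741 + (1.08)(0.655)² = 0.46442 kg m².
Thin ring: I_cm = MR² = (3.65)(0.0994)² = 0.036063 kg m²; centre at d = 0.471 m, so I = I_cm + Md² gives I = 0.036063 + (3.65)(0.471)² = 0.84578 kg m².
Thin ring: I_cm = (1/2)MR² = (1/2)(2.23)(0.332)² = 0.1229 kg m²; centre at d = 0.548 m, so I = I_cm + Md² gives I = 0.1229 + (2.23)(0.548)² = 0.79258 kg m².
Total I = 0.46442 + 0.84578 + 0.79258 = 2.1028 kg m².

2.10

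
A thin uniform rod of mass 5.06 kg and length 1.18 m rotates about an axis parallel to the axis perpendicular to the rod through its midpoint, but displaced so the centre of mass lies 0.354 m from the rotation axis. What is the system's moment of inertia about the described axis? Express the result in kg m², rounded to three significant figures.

1.22

I_cm = (1/12)ML² = (1/12)(5.06)(1.18)² = 0.58713 kg m²; centre at d = 0.354 m, so I = I_cm + Md² gives I = 0.58713 + (5.06)(0.354)² = 1.2212 kg m².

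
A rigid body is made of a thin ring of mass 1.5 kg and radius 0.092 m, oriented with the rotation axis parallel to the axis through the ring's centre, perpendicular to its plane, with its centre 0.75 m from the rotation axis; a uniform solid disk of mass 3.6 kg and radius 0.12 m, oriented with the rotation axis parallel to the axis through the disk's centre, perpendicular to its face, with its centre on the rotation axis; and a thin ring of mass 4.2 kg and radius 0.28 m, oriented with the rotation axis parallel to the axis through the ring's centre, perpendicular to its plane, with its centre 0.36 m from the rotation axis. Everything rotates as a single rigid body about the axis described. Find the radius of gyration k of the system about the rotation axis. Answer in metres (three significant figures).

0.435

Thin ring: I_cm = MR² = (1.5)(0.092)² = 0.012696 kg m^2; centre at d = 0.75 m, so the parallel axis theorem gives I = 0.012696 + (1.5)(0.75)² = 0.85645 kg m^2.
Solid disk: I_cm = (1/2)MR² = (1/2)(3.6)(0.12)² = 0.02592 kg m^2; axis through the centre, so I = 0.02592 kg m^2.
Thin ring: I_cm = MR² = (4.2)(0.28)² = 0.32928 kg m^2; centre at d = 0.36 m, so the parallel axis theorem gives I = 0.32928 + (4.2)(0.36)² = 0.8736 kg m^2.
Total I = 1.756 kg m^2; total mass M = 9.3 kg.
k = √(I/M) = √(1.756/9.3) = 0.43453 m.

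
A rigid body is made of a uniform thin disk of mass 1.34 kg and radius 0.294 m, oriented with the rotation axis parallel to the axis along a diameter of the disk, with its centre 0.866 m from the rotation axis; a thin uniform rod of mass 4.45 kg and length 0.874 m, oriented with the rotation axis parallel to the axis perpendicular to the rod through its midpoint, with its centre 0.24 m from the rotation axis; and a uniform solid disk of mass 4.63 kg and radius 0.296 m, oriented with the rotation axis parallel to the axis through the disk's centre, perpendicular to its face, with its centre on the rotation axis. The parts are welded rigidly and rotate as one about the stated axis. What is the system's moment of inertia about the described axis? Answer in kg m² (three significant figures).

Thin disk: I_cm = (1/4)MR² = (1/4)(1.34)(0.294)² = 0.028956 kg m²; centre at d = 0.866 m, so I = I_cm + Md² gives I = 0.028956 + (1.34)(0.866)² = 1.0339 kg m².
Thin rod: I_cm = (1/12)ML² = (1/12)(4.45)(0.874)² = 0.28327 kg m²; centre at d = 0.24 m, so I = I_cm + Md² gives I = 0.28327 + (4.45)(0.24)² = 0.53959 kg m².
Solid disk: I_cm = (1/2)MR² = (1/2)(4.63)(0.296)² = 0.20283 kg m²; axis through the centre, so I = 0.20283 kg m².
Total I = 1.0339 + 0.53959 + 0.20283 = 1.7763 kg m².

1.78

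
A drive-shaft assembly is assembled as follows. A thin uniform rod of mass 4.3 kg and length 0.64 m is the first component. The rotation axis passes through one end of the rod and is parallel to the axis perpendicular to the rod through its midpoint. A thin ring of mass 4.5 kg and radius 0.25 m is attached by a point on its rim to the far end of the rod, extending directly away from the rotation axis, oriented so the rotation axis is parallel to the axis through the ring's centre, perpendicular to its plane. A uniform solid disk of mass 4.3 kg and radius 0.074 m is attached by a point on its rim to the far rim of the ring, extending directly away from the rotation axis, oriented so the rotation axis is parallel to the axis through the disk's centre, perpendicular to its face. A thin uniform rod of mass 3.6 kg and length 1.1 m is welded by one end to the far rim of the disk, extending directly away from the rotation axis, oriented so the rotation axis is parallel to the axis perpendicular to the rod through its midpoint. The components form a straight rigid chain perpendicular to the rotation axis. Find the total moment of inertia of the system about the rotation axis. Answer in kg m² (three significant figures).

23.3

Thin rod: I_cm = (1/12)ML² = (1/12)(4.3)(0.64)² = 0.14677 kg m²; centre at d = 0.32 m, so the parallel axis theorem gives I = 0.14677 + (4.3)(0.32)² = 0.58709 kg m².
Thin ring: I_cm = MR² = (4.5)(0.25)² = 0.28125 kg m²; centre at d = 0.32 + 0.32 + 0.25 = 0.89 m, so the parallel axis theorem gives I = 0.28125 + (4.5)(0.89)² = 3.8457 kg m².
Solid disk: I_cm = (1/2)MR² = (1/2)(4.3)(0.074)² = 0.011773 kg m²; centre at d = 0.32 + 0.32 + 0.25 + 0.25 + 0.074 = 1.214 m, so the parallel axis theorem gives I = 0.011773 + (4.3)(1.214)² = 6.3491 kg m².
Thin rod: I_cm = (1/12)ML² = (1/12)(3.6)(1.1)² = 0.363 kg m²; centre at d = 0.32 + 0.32 + 0.25 + 0.25 + 0.074 + 0.074 + 0.55 = 1.838 m, so the parallel axis theorem gives I = 0.363 + (3.6)(1.838)² = 12.525 kg m².
Total I = 0.58709 + 3.8457 + 6.3491 + 12.525 = 23.307 kg m².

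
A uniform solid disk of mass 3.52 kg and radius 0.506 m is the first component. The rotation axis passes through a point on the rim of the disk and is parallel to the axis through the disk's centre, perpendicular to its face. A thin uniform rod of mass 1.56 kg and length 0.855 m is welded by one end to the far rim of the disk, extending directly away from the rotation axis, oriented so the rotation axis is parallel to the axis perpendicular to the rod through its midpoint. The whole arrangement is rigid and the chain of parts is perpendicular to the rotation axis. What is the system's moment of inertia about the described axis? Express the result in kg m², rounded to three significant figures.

4.68

Solid disk: I_cm = (1/2)MR² = (1/2)(3.52)(0.506)² = 0.45062 kg m²; centre at d = 0.506 m, so the parallel axis theorem gives I = 0.45062 + (3.52)(0.506)² = 1.3519 kg m².
Thin rod: I_cm = (1/12)ML² = (1/12)(1.56)(0.855)² = 0.095033 kg m²; centre at d = 0.506 + 0.506 + 0.4275 = 1.4395 m, so the parallel axis theorem gives I = 0.095033 + (1.56)(1.4395)² = 3.3276 kg m².
Total I = 1.3519 + 3.3276 = 4.6795 kg m².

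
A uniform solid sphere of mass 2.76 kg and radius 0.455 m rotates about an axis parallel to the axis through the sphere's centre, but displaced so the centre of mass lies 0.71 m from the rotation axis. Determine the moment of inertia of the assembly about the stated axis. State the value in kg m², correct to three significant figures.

1.62

I_cm = (2/5)MR² = (2/5)(2.76)(0.455)² = 0.22856 kg m²; centre at d = 0.71 m, so I = I_cm + Md² gives I = 0.22856 + (2.76)(0.71)² = 1.6199 kg m².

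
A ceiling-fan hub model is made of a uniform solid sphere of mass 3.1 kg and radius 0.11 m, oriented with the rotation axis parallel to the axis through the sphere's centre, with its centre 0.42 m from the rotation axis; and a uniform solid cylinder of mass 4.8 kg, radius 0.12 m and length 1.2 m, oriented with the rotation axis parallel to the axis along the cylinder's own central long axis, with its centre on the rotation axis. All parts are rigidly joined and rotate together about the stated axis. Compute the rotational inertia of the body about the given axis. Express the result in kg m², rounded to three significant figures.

Solid sphere: I_cm = (2/5)MR² = (2/5)(3.1)(0.11)² = 0.015004 kg m²; centre at d = 0.42 m, so I = I_cm + Md² gives I = 0.015004 + (3.1)(0.42)² = 0.56184 kg m².
Solid cylinder: I_cm = (1/2)MR² = (1/2)(4.8)(0.12)² = 0.03456 kg m²; axis through the centre, so I = 0.03456 kg m².
Total I = 0.56184 + 0.03456 = 0.5964 kg m².

0.596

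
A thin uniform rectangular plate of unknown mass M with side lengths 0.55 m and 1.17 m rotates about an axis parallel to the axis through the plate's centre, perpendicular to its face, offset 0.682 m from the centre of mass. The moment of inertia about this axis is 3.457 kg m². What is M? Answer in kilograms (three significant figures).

I = I_cm + Md² = (1/12)M(a²+b²) + Md² = M·[0.0833333·[(0.55)² + (1.17)²] + (0.682)²] = M·0.60441.
So M = 3.457 / 0.60441 = 5.7197 kg.

5.72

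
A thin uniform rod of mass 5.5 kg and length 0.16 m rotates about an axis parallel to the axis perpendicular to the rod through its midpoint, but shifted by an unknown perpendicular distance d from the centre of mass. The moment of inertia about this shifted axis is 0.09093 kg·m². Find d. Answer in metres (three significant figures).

About the centre-of-mass axis, I_cm = (1/12)ML² = (1/12)(5.5)(0.16)² = 0.011733 kg·m².
Parallel axis theorem: I = I_cm + Md², so Md² = 0.09093 − 0.011733 = 0.079197 kg·m².
d = √(0.079197 / 5.5) = 0.12 m.

0.120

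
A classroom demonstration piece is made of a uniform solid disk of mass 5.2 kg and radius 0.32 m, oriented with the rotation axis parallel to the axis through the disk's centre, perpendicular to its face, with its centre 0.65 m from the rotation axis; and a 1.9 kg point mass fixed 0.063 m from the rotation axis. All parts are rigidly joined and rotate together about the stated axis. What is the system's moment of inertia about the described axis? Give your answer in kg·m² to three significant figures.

2.47

Solid disk: I_cm = (1/2)MR² = (1/2)(5.2)(0.32)² = 0.26624 kg·m²; centre at d = 0.65 m, so I = I_cm + Md² gives I = 0.26624 + (5.2)(0.65)² = 2.4632 kg·m².
Point mass: I_cm = 0; centre at d = 0.063 m, so I = I_cm + Md² gives I = 0 + (1.9)(0.063)² = 0.0075411 kg·m².
Total I = 2.4632 + 0.0075411 = 2.4708 kg·m².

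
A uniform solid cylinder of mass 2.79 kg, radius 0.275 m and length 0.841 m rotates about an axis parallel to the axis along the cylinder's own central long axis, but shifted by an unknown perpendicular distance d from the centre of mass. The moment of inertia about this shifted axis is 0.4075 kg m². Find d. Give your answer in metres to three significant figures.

0.329

About the centre-of-mass axis, I_cm = (1/2)MR² = (1/2)(2.79)(0.275)² = 0.1055 kg m².
Parallel axis theorem: I = I_cm + Md², so Md² = 0.4075 − 0.1055 = 0.302 kg m².
d = √(0.302 / 2.79) = 0.32901 m.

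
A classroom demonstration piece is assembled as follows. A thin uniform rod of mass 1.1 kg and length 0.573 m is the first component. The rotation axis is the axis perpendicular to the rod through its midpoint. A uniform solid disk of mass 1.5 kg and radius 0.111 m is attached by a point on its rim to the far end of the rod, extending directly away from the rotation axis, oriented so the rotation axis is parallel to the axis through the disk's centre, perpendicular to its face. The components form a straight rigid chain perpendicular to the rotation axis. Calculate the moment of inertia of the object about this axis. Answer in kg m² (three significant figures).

0.276

Thin rod: I_cm = (1/12)ML² = (1/12)(1.1)(0.573)² = 0.030097 kg m²; axis through the centre, so I = 0.030097 kg m².
Solid disk: I_cm = (1/2)MR² = (1/2)(1.5)(0.111)² = 0.0092408 kg m²; centre at d = 0.2865 + 0.111 = 0.3975 m, so the parallel axis theorem gives I = 0.0092408 + (1.5)(0.3975)² = 0.24625 kg m².
Total I = 0.030097 + 0.24625 = 0.27635 kg m².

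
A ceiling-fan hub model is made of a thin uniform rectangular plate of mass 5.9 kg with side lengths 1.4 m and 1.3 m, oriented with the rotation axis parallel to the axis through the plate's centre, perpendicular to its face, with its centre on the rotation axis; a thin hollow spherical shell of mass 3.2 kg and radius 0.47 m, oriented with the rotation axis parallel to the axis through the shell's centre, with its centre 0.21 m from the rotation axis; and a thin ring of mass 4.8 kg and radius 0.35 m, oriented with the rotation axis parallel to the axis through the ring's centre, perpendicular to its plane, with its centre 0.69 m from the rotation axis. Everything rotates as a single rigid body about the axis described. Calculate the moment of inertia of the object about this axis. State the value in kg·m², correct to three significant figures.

5.28

Rectangular plate: I_cm = (1/12)M(a²+b²) = (1/12)(5.9)[(1.4)² + (1.3)²] = 1.7946 kg·m²; axis through the centre, so I = 1.7946 kg·m².
Spherical shell: I_cm = (2/3)MR² = (2/3)(3.2)(0.47)² = 0.47125 kg·m²; centre at d = 0.21 m, so the parallel axis theorem gives I = 0.47125 + (3.2)(0.21)² = 0.61237 kg·m².
Thin ring: I_cm = MR² = (4.8)(0.35)² = 0.588 kg·m²; centre at d = 0.69 m, so the parallel axis theorem gives I = 0.588 + (4.8)(0.69)² = 2.8733 kg·m².
Total I = 1.7946 + 0.61237 + 2.8733 = 5.2802 kg·m².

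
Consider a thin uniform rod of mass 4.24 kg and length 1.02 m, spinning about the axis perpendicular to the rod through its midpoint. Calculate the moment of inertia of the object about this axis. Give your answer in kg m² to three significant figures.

I_cm = (1/12)ML² = (1/12)(4.24)(1.02)² = 0.36761 kg m²; axis through the centre, so I = 0.36761 kg m².

0.368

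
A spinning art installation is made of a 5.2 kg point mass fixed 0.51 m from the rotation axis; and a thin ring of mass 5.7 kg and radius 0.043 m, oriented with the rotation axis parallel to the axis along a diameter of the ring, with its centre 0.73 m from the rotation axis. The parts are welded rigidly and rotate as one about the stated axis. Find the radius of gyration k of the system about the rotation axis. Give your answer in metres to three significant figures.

Point mass: I_cm = 0; centre at d = 0.51 m, so I = I_cm + Md² gives I = 0 + (5.2)(0.51)² = 1.3525 kg·m².
Thin ring: I_cm = (1/2)MR² = (1/2)(5.7)(0.043)² = 0.0052696 kg·m²; centre at d = 0.73 m, so I = I_cm + Md² gives I = 0.0052696 + (5.7)(0.73)² = 3.0428 kg·m².
Total I = 4.3953 kg·m²; total mass M = 10.9 kg.
k = √(I/M) = √(4.3953/10.9) = 0.63501 m.

0.635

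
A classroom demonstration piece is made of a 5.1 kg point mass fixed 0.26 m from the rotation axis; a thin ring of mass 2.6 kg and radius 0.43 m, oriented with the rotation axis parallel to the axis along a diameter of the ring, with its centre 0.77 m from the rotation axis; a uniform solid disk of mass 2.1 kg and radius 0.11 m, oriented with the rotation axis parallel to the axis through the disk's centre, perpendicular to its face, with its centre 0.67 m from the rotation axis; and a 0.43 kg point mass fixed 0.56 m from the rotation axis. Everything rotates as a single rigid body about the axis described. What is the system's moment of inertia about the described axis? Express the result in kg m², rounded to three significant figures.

Point mass: I_cm = 0; centre at d = 0.26 m, so I = I_cm + Md² gives I = 0 + (5.1)(0.26)² = 0.34476 kg m².
Thin ring: I_cm = (1/2)MR² = (1/2)(2.6)(0.43)² = 0.24037 kg m²; centre at d = 0.77 m, so I = I_cm + Md² gives I = 0.24037 + (2.6)(0.77)² = 1.7819 kg m².
Solid disk: I_cm = (1/2)MR² = (1/2)(2.1)(0.11)² = 0.012705 kg m²; centre at d = 0.67 m, so I = I_cm + Md² gives I = 0.012705 + (2.1)(0.67)² = 0.9554 kg m².
Point mass: I_cm = 0; centre at d = 0.56 m, so I = I_cm + Md² gives I = 0 + (0.43)(0.56)² = 0.13485 kg m².
Total I = 0.34476 + 1.7819 + 0.9554 + 0.13485 = 3.2169 kg m².

3.22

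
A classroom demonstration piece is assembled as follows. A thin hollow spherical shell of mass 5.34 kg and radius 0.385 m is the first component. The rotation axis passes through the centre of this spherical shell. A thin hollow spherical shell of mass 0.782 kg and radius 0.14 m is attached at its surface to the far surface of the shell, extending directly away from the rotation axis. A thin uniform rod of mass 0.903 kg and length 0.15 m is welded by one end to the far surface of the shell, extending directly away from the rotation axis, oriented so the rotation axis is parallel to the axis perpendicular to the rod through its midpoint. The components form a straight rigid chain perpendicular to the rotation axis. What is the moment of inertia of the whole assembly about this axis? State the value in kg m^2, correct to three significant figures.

Spherical shell: I_cm = (2/3)MR² = (2/3)(5.34)(0.385)² = 0.52768 kg m^2; axis through the centre, so I = 0.52768 kg m^2.
Spherical shell: I_cm = (2/3)MR² = (2/3)(0.782)(0.14)² = 0.010218 kg m^2; centre at d = 0.385 + 0.14 = 0.525 m, so I = I_cm + Md² gives I = 0.010218 + (0.782)(0.525)² = 0.22576 kg m^2.
Thin rod: I_cm = (1/12)ML² = (1/12)(0.903)(0.15)² = 0.0016931 kg m^2; centre at d = 0.385 + 0.14 + 0.14 + 0.075 = 0.74 m, so I = I_cm + Md² gives I = 0.0016931 + (0.903)(0.74)² = 0.49618 kg m^2.
Total I = 0.52768 + 0.22576 + 0.49618 = 1.2496 kg m^2.

1.25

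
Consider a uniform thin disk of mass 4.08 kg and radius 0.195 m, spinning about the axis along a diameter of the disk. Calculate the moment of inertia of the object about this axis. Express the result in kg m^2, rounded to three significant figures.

0.0388

I_cm = (1/4)MR² = (1/4)(4.08)(0.195)² = 0.038786 kg m^2; axis through the centre, so I = 0.038786 kg m^2.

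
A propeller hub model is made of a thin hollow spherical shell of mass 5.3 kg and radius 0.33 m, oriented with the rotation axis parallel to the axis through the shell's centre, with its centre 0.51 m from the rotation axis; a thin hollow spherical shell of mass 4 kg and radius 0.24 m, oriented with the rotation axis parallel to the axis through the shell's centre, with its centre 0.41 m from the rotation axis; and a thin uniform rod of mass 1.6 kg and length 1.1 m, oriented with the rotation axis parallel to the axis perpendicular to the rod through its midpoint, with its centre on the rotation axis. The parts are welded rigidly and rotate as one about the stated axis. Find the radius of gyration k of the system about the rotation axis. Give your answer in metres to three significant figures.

0.502

Spherical shell: I_cm = (2/3)MR² = (2/3)(5.3)(0.33)² = 0.38478 kg m²; centre at d = 0.51 m, so I = I_cm + Md² gives I = 0.38478 + (5.3)(0.51)² = 1.7633 kg m².
Spherical shell: I_cm = (2/3)MR² = (2/3)(4)(0.24)² = 0.1536 kg m²; centre at d = 0.41 m, so I = I_cm + Md² gives I = 0.1536 + (4)(0.41)² = 0.826 kg m².
Thin rod: I_cm = (1/12)ML² = (1/12)(1.6)(1.1)² = 0.16133 kg m²; axis through the centre, so I = 0.16133 kg m².
Total I = 2.7506 kg m²; total mass M = 10.9 kg.
k = √(I/M) = √(2.7506/10.9) = 0.50235 m.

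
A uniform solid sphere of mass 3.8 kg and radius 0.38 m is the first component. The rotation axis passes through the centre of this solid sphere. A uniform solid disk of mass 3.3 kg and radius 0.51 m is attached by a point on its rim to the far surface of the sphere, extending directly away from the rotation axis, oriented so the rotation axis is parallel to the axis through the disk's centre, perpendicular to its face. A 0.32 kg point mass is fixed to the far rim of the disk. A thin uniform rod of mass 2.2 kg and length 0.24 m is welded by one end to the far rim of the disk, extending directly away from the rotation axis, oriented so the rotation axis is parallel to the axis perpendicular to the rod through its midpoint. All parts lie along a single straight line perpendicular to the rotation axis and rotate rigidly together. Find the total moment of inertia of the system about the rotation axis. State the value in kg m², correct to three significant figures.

8.98

Solid sphere: I_cm = (2/5)MR² = (2/5)(3.8)(0.38)² = 0.21949 kg m²; axis through the centre, so I = 0.21949 kg m².
Solid disk: I_cm = (1/2)MR² = (1/2)(3.3)(0.51)² = 0.42916 kg m²; centre at d = 0.38 + 0.51 = 0.89 m, so I = I_cm + Md² gives I = 0.42916 + (3.3)(0.89)² = 3.0431 kg m².
Point mass: I_cm = 0; centre at d = 0.38 + 0.51 + 0.51 = 1.4 m, so I = I_cm + Md² gives I = 0 + (0.32)(1.4)² = 0.6272 kg m².
Thin rod: I_cm = (1/12)ML² = (1/12)(2.2)(0.24)² = 0.01056 kg m²; centre at d = 0.38 + 0.51 + 0.51 + 0.12 = 1.52 m, so I = I_cm + Md² gives I = 0.01056 + (2.2)(1.52)² = 5.0934 kg m².
Total I = 0.21949 + 3.0431 + 0.6272 + 5.0934 = 8.9832 kg m².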